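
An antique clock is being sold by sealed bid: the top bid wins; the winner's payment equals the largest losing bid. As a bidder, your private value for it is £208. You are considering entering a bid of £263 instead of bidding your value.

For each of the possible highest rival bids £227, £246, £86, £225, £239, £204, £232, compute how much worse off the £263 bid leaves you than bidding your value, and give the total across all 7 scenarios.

£129

The deviation costs you only when the competing bid falls strictly between £208 and £263; elsewhere both bids give the same outcome.
£227: truthful payoff £0, deviation payoff −£19 → loss £19.
£246: truthful payoff £0, deviation payoff −£38 → loss £38.
£86: outcomes coincide → loss £0.
£225: truthful payoff £0, deviation payoff −£17 → loss £17.
£239: truthful payoff £0, deviation payoff −£31 → loss £31.
£204: outcomes coincide → loss £0.
£232: truthful payoff £0, deviation payoff −£24 → loss £24.
Total loss = £19 + £38 + £17 + £31 + £24 = £129.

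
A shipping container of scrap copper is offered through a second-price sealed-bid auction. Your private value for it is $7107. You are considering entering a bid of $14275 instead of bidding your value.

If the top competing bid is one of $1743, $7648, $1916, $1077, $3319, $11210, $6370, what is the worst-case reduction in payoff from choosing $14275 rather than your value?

$4103

$1743: same outcome either way → loss $0.
$7648: truthful gives $0, deviation gives −$541 → loss $541.
$1916: same outcome either way → loss $0.
$1077: same outcome either way → loss $0.
$3319: same outcome either way → loss $0.
$11210: truthful gives $0, deviation gives −$4103 → loss $4103.
$6370: same outcome either way → loss $0.
Maximum loss: $4103.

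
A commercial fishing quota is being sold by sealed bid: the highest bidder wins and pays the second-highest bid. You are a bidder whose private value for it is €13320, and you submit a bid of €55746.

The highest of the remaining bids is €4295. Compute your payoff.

€9025

Your bid €55746 exceeds the highest competing bid €4295, so you win.
In a second-price auction the winner pays the second-highest bid, €4295.
Payoff = value − price = €13320 − €4295 = €9025.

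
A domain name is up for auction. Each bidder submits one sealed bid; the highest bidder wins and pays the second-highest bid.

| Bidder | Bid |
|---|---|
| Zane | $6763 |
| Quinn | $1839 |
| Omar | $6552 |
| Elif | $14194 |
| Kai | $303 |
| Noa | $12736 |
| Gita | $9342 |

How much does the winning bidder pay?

$12736

Highest bid: Elif at $14194, so Elif wins.
Second-highest bid: Noa at $12736 — that is the price the winner pays.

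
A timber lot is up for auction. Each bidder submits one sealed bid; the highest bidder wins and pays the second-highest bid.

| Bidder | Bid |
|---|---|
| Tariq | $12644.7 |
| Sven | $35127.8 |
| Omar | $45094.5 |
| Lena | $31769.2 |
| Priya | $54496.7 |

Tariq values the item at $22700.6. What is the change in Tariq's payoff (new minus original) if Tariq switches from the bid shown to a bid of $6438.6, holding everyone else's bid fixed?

The highest bid among the other bidders is $54496.7; Tariq's bid doesn't change that.
Original bid $12644.7: Tariq is not highest (top rival bid is $54496.7); payoff $0.
Alternative bid $6438.6: Tariq is not highest (top rival bid is $54496.7); payoff $0.
Change in payoff = $0 − ($0) = $0.

$0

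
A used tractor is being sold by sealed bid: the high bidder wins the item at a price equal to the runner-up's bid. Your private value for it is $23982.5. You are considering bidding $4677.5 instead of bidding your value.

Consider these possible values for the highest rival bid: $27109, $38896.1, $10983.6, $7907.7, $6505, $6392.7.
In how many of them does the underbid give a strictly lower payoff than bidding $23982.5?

The deviation hurts exactly when the highest competing bid lies strictly between $4677.5 and $23982.5 — underbidding then forfeits a profitable win.
$27109: above both → same outcome either way.
$38896.1: above both → same outcome either way.
$10983.6: inside the interval → strictly worse (loss $12998.9).
$7907.7: inside the interval → strictly worse (loss $16074.8).
$6505: inside the interval → strictly worse (loss $17477.5).
$6392.7: inside the interval → strictly worse (loss $17589.8).
Count: 4.

4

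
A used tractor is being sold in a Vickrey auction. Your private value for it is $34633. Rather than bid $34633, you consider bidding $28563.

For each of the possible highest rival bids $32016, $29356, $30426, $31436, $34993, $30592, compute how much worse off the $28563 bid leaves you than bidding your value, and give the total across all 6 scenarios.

The deviation costs you only when the competing bid falls strictly between $28563 and $34633; elsewhere both bids give the same outcome.
$32016: truthful payoff $2617, deviation payoff $0 → loss $2617.
$29356: truthful payoff $5277, deviation payoff $0 → loss $5277.
$30426: truthful payoff $4207, deviation payoff $0 → loss $4207.
$31436: truthful payoff $3197, deviation payoff $0 → loss $3197.
$34993: outcomes coincide → loss $0.
$30592: truthful payoff $4041, deviation payoff $0 → loss $4041.
Total loss = $2617 + $5277 + $4207 + $3197 + $4041 = $19339.
Truthful bidding weakly dominates here: raising your bid can only win items priced above your value, and lowering it can only forfeit items priced below.

$19339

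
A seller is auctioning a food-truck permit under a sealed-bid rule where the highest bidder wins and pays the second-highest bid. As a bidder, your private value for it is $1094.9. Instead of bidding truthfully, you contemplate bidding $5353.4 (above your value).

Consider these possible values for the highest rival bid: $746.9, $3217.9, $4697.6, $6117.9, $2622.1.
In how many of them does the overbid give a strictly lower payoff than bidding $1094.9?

3

The deviation hurts exactly when the highest competing bid lies strictly between $1094.9 and $5353.4 — overbidding then wins at a price above your value.
$746.9: below both → same outcome either way.
$3217.9: inside the interval → strictly worse (loss $2123).
$4697.6: inside the interval → strictly worse (loss $3602.7).
$6117.9: above both → same outcome either way.
$2622.1: inside the interval → strictly worse (loss $1527.2).
Count: 3.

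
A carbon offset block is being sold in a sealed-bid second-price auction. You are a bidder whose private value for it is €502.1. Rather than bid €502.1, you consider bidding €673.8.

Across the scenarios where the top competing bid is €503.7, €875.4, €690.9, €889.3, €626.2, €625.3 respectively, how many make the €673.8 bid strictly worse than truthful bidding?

3

The deviation hurts exactly when the highest competing bid lies strictly between €502.1 and €673.8 — overbidding then wins at a price above your value.
€503.7: inside the interval → strictly worse (loss €1.6).
€875.4: above both → same outcome either way.
€690.9: above both → same outcome either way.
€889.3: above both → same outcome either way.
€626.2: inside the interval → strictly worse (loss €124.1).
€625.3: inside the interval → strictly worse (loss €123.2).
Count: 3.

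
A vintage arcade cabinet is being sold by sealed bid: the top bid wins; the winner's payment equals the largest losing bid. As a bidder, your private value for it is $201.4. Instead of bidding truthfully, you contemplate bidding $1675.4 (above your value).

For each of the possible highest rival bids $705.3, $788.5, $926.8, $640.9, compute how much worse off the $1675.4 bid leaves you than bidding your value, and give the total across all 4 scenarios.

$2255.9

The deviation costs you only when the competing bid falls strictly between $201.4 and $1675.4; elsewhere both bids give the same outcome.
$705.3: truthful payoff $0, deviation payoff −$503.9 → loss $503.9.
$788.5: truthful payoff $0, deviation payoff −$587.1 → loss $587.1.
$926.8: truthful payoff $0, deviation payoff −$725.4 → loss $725.4.
$640.9: truthful payoff $0, deviation payoff −$439.5 → loss $439.5.
Total loss = $503.9 + $587.1 + $725.4 + $439.5 = $2255.9.
In a second-price auction your bid sets only whether you win, not what you pay, so bidding your true value is weakly dominant.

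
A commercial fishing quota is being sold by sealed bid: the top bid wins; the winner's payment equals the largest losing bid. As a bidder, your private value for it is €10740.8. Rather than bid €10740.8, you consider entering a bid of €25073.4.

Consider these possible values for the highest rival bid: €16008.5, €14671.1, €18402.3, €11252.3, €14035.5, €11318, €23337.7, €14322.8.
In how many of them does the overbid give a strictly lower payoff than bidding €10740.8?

The deviation hurts exactly when the highest competing bid lies strictly between €10740.8 and €25073.4 — overbidding then wins at a price above your value.
€16008.5: inside the interval → strictly worse (loss €5267.7).
€14671.1: inside the interval → strictly worse (loss €3930.3).
€18402.3: inside the interval → strictly worse (loss €7661.5).
€11252.3: inside the interval → strictly worse (loss €511.5).
€14035.5: inside the interval → strictly worse (loss €3294.7).
€11318: inside the interval → strictly worse (loss €577.2).
€23337.7: inside the interval → strictly worse (loss €12596.9).
€14322.8: inside the interval → strictly worse (loss €3582).
Count: 8.

8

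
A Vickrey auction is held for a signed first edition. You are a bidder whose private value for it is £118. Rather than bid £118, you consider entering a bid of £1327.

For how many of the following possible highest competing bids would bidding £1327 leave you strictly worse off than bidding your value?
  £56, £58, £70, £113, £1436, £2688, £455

The deviation hurts exactly when the highest competing bid lies strictly between £118 and £1327 — overbidding then wins at a price above your value.
£56: below both → same outcome either way.
£58: below both → same outcome either way.
£70: below both → same outcome either way.
£113: below both → same outcome either way.
£1436: above both → same outcome either way.
£2688: above both → same outcome either way.
£455: inside the interval → strictly worse (loss £337).
Count: 1.

1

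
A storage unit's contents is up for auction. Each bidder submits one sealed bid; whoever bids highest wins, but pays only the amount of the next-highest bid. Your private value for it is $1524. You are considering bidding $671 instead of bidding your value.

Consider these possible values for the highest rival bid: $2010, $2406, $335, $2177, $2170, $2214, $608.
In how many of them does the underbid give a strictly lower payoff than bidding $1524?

0

The deviation hurts exactly when the highest competing bid lies strictly between $671 and $1524 — underbidding then forfeits a profitable win.
$2010: above both → same outcome either way.
$2406: above both → same outcome either way.
$335: below both → same outcome either way.
$2177: above both → same outcome either way.
$2170: above both → same outcome either way.
$2214: above both → same outcome either way.
$608: below both → same outcome either way.
Count: 0.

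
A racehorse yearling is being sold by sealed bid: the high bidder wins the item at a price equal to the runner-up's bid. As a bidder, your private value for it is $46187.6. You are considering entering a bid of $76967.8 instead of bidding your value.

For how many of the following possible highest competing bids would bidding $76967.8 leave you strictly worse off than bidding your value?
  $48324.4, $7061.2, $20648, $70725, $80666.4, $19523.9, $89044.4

The deviation hurts exactly when the highest competing bid lies strictly between $46187.6 and $76967.8 — overbidding then wins at a price above your value.
$48324.4: inside the interval → strictly worse (loss $2136.8).
$7061.2: below both → same outcome either way.
$20648: below both → same outcome either way.
$70725: inside the interval → strictly worse (loss $24537.4).
$80666.4: above both → same outcome either way.
$19523.9: below both → same outcome either way.
$89044.4: above both → same outcome either way.
Count: 2.

2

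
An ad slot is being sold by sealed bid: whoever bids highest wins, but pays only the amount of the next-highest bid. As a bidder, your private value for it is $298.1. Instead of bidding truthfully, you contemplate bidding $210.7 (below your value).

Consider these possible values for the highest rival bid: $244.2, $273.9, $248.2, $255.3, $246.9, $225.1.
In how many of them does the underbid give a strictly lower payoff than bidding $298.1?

The deviation hurts exactly when the highest competing bid lies strictly between $210.7 and $298.1 — underbidding then forfeits a profitable win.
$244.2: inside the interval → strictly worse (loss $53.9).
$273.9: inside the interval → strictly worse (loss $24.2).
$248.2: inside the interval → strictly worse (loss $49.9).
$255.3: inside the interval → strictly worse (loss $42.8).
$246.9: inside the interval → strictly worse (loss $51.2).
$225.1: inside the interval → strictly worse (loss $73).
Count: 6.

6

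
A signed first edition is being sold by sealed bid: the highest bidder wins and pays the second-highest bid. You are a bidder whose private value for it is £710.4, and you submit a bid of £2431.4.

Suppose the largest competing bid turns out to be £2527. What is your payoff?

£0

Your bid £2431.4 is below the highest competing bid £2527, so you lose.
A losing bidder pays nothing and receives nothing: payoff = £0.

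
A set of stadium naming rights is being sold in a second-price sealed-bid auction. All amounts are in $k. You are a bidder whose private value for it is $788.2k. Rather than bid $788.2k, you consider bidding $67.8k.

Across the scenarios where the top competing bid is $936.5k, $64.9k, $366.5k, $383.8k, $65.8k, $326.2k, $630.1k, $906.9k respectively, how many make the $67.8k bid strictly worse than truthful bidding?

4

The deviation hurts exactly when the highest competing bid lies strictly between $67.8k and $788.2k — underbidding then forfeits a profitable win.
$936.5k: above both → same outcome either way.
$64.9k: below both → same outcome either way.
$366.5k: inside the interval → strictly worse (loss $421.7k).
$383.8k: inside the interval → strictly worse (loss $404.4k).
$65.8k: below both → same outcome either way.
$326.2k: inside the interval → strictly worse (loss $462k).
$630.1k: inside the interval → strictly worse (loss $158.1k).
$906.9k: above both → same outcome either way.
Count: 4.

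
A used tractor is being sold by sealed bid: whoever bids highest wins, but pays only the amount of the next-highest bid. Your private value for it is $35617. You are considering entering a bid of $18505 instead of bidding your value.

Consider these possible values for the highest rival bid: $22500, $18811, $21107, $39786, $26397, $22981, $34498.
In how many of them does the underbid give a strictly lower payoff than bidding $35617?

6

The deviation hurts exactly when the highest competing bid lies strictly between $18505 and $35617 — underbidding then forfeits a profitable win.
$22500: inside the interval → strictly worse (loss $13117).
$18811: inside the interval → strictly worse (loss $16806).
$21107: inside the interval → strictly worse (loss $14510).
$39786: above both → same outcome either way.
$26397: inside the interval → strictly worse (loss $9220).
$22981: inside the interval → strictly worse (loss $12636).
$34498: inside the interval → strictly worse (loss $1119).
Count: 6.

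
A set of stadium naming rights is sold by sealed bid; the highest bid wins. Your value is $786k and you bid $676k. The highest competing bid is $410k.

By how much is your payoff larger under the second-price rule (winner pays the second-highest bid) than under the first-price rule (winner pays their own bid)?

You have the highest bid, so you win under either rule.
Second-price: pay $410k → payoff $376k.
First-price: pay your own bid $676k → payoff $110k.
Difference = $376k − ($110k) = $266k.

$266k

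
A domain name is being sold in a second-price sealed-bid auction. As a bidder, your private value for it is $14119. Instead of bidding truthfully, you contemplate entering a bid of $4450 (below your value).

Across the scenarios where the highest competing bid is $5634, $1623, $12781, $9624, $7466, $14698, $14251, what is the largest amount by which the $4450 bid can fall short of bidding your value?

$8485

$5634: truthful gives $8485, deviation gives $0 → loss $8485.
$1623: same outcome either way → loss $0.
$12781: truthful gives $1338, deviation gives $0 → loss $1338.
$9624: truthful gives $4495, deviation gives $0 → loss $4495.
$7466: truthful gives $6653, deviation gives $0 → loss $6653.
$14698: same outcome either way → loss $0.
$14251: same outcome either way → loss $0.
Maximum loss: $8485.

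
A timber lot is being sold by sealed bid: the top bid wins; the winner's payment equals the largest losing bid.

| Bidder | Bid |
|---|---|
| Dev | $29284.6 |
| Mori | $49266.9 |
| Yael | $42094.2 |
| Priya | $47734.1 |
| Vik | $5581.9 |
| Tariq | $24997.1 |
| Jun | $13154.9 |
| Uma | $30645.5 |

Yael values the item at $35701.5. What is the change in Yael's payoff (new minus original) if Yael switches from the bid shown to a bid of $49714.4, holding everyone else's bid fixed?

The highest bid among the other bidders is $49266.9; Yael's bid doesn't change that.
Original bid $42094.2: Yael is not highest (top rival bid is $49266.9); payoff $0.
Alternative bid $49714.4: Yael is highest, pays the top rival bid $49266.9; payoff $35701.5 − $49266.9 = −$13565.4.
Change in payoff = −$13565.4 − ($0) = −$13565.4.

−$13565.4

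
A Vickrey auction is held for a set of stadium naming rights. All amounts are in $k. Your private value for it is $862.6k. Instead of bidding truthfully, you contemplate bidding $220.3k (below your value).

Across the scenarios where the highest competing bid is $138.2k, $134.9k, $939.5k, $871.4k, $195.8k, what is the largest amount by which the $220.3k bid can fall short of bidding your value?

$138.2k: same outcome either way → loss $0k.
$134.9k: same outcome either way → loss $0k.
$939.5k: same outcome either way → loss $0k.
$871.4k: same outcome either way → loss $0k.
$195.8k: same outcome either way → loss $0k.
Maximum loss: $0k.

$0k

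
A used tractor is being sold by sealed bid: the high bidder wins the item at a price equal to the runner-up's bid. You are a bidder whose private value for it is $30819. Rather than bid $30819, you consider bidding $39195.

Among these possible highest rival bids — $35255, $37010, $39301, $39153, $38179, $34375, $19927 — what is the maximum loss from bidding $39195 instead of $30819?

$8334

$35255: truthful gives $0, deviation gives −$4436 → loss $4436.
$37010: truthful gives $0, deviation gives −$6191 → loss $6191.
$39301: same outcome either way → loss $0.
$39153: truthful gives $0, deviation gives −$8334 → loss $8334.
$38179: truthful gives $0, deviation gives −$7360 → loss $7360.
$34375: truthful gives $0, deviation gives −$3556 → loss $3556.
$19927: same outcome either way → loss $0.
Maximum loss: $8334.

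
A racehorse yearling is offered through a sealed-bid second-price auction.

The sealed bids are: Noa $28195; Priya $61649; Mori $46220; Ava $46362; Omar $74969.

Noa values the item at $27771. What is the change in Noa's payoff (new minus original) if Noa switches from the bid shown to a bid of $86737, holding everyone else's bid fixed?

The highest bid among the other bidders is $74969; Noa's bid doesn't change that.
Original bid $28195: Noa is not highest (top rival bid is $74969); payoff $0.
Alternative bid $86737: Noa is highest, pays the top rival bid $74969; payoff $27771 − $74969 = −$47198.
Change in payoff = −$47198 − ($0) = −$47198.

−$47198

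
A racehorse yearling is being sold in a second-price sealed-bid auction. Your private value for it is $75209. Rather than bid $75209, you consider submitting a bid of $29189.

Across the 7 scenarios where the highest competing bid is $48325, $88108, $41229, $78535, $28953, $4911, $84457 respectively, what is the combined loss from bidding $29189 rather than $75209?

$60864

The deviation costs you only when the competing bid falls strictly between $29189 and $75209; elsewhere both bids give the same outcome.
$48325: truthful payoff $26884, deviation payoff $0 → loss $26884.
$88108: outcomes coincide → loss $0.
$41229: truthful payoff $33980, deviation payoff $0 → loss $33980.
$78535: outcomes coincide → loss $0.
$28953: outcomes coincide → loss $0.
$4911: outcomes coincide → loss $0.
$84457: outcomes coincide → loss $0.
Total loss = $26884 + $33980 = $60864.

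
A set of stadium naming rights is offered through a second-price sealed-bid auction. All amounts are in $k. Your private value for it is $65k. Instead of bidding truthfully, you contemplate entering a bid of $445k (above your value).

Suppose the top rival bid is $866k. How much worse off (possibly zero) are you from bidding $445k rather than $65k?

Bidding your value $65k: you lose (since $65k < $866k). Payoff $0k.
Bidding $445k: you lose. Payoff $0k.
Difference = $0k − $0k = $0k; both bids lead to the same outcome because the competing bid is above both your value and your alternative bid.
Truthful bidding weakly dominates here: raising your bid can only win items priced above your value, and lowering it can only forfeit items priced below.

$0k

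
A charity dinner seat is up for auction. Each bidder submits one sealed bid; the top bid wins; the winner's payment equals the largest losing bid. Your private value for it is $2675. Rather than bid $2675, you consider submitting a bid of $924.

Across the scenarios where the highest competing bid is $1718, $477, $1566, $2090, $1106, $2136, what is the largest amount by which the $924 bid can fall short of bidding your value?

$1718: truthful gives $957, deviation gives $0 → loss $957.
$477: same outcome either way → loss $0.
$1566: truthful gives $1109, deviation gives $0 → loss $1109.
$2090: truthful gives $585, deviation gives $0 → loss $585.
$1106: truthful gives $1569, deviation gives $0 → loss $1569.
$2136: truthful gives $539, deviation gives $0 → loss $539.
Maximum loss: $1569.

$1569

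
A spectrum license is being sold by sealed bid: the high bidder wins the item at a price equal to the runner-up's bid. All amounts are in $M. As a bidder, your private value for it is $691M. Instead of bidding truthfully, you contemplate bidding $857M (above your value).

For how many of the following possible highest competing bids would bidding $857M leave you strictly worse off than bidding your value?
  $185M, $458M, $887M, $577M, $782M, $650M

The deviation hurts exactly when the highest competing bid lies strictly between $691M and $857M — overbidding then wins at a price above your value.
$185M: below both → same outcome either way.
$458M: below both → same outcome either way.
$887M: above both → same outcome either way.
$577M: below both → same outcome either way.
$782M: inside the interval → strictly worse (loss $91M).
$650M: below both → same outcome either way.
Count: 1.

1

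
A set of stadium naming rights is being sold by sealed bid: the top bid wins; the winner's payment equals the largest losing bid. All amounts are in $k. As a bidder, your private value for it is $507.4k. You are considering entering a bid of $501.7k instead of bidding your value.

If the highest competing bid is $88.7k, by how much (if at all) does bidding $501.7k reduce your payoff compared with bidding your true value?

$0k

Bidding your value $507.4k: you win (since $507.4k > $88.7k) and pay $88.7k. Payoff $418.7k.
Bidding $501.7k: you win and pay $88.7k. Payoff $507.4k − $88.7k = $418.7k.
Difference = $418.7k − $418.7k = $0k; both bids lead to the same outcome because the competing bid is below both your value and your alternative bid.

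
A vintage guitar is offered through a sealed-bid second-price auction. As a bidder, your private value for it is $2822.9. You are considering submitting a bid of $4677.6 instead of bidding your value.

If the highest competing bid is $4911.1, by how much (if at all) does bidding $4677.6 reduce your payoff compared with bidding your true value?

Bidding your value $2822.9: you lose (since $2822.9 < $4911.1). Payoff $0.
Bidding $4677.6: you lose. Payoff $0.
Difference = $0 − $0 = $0; both bids lead to the same outcome because the competing bid is above both your value and your alternative bid.
Because the price is fixed by the runner-up's bid, deviating from your value can only change a good outcome into a bad one — never the reverse.

$0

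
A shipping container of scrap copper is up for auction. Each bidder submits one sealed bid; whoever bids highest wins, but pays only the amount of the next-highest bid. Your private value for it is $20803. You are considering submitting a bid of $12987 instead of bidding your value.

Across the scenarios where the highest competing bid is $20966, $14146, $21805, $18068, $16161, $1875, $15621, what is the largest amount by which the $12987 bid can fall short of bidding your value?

$6657

$20966: same outcome either way → loss $0.
$14146: truthful gives $6657, deviation gives $0 → loss $6657.
$21805: same outcome either way → loss $0.
$18068: truthful gives $2735, deviation gives $0 → loss $2735.
$16161: truthful gives $4642, deviation gives $0 → loss $4642.
$1875: same outcome either way → loss $0.
$15621: truthful gives $5182, deviation gives $0 → loss $5182.
Maximum loss: $6657.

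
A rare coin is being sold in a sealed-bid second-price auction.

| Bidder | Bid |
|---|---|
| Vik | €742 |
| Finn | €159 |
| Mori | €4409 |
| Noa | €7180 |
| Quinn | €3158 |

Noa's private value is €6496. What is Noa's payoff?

€2087

Highest bid: Noa at €7180, so Noa wins.
Second-highest bid: Mori at €4409 — that is the price the winner pays.
Noa's payoff = value − price = €6496 − €4409 = €2087.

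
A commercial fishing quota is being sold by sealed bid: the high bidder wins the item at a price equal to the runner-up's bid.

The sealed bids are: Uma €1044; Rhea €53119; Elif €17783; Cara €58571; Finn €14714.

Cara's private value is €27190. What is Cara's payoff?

Highest bid: Cara at €58571, so Cara wins.
Second-highest bid: Rhea at €53119 — that is the price the winner pays.
Cara's payoff = value − price = €27190 − €53119 = −€25929.

−€25929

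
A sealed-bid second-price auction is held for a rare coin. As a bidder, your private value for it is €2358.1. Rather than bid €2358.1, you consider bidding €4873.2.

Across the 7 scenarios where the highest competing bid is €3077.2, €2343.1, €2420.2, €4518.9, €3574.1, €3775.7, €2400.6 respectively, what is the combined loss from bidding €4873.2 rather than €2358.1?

The deviation costs you only when the competing bid falls strictly between €2358.1 and €4873.2; elsewhere both bids give the same outcome.
€3077.2: truthful payoff €0, deviation payoff −€719.1 → loss €719.1.
€2343.1: outcomes coincide → loss €0.
€2420.2: truthful payoff €0, deviation payoff −€62.1 → loss €62.1.
€4518.9: truthful payoff €0, deviation payoff −€2160.8 → loss €2160.8.
€3574.1: truthful payoff €0, deviation payoff −€1216 → loss €1216.
€3775.7: truthful payoff €0, deviation payoff −€1417.6 → loss €1417.6.
€2400.6: truthful payoff €0, deviation payoff −€42.5 → loss €42.5.
Total loss = €719.1 + €62.1 + €2160.8 + €1216 + €1417.6 + €42.5 = €5618.1.

€5618.1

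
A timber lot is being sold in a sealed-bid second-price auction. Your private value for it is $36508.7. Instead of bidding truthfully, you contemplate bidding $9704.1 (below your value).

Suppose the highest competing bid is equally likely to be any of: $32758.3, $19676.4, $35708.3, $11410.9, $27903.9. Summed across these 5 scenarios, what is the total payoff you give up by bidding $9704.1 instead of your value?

$55085.7

The deviation costs you only when the competing bid falls strictly between $9704.1 and $36508.7; elsewhere both bids give the same outcome.
$32758.3: truthful payoff $3750.4, deviation payoff $0 → loss $3750.4.
$19676.4: truthful payoff $16832.3, deviation payoff $0 → loss $16832.3.
$35708.3: truthful payoff $800.4, deviation payoff $0 → loss $800.4.
$11410.9: truthful payoff $25097.8, deviation payoff $0 → loss $25097.8.
$27903.9: truthful payoff $8604.8, deviation payoff $0 → loss $8604.8.
Total loss = $3750.4 + $16832.3 + $800.4 + $25097.8 + $8604.8 = $55085.7.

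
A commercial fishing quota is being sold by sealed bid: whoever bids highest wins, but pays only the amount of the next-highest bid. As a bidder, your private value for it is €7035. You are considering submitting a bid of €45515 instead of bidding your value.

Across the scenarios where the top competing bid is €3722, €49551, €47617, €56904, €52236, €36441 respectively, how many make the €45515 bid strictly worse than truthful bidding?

1

The deviation hurts exactly when the highest competing bid lies strictly between €7035 and €45515 — overbidding then wins at a price above your value.
€3722: below both → same outcome either way.
€49551: above both → same outcome either way.
€47617: above both → same outcome either way.
€56904: above both → same outcome either way.
€52236: above both → same outcome either way.
€36441: inside the interval → strictly worse (loss €29406).
Count: 1.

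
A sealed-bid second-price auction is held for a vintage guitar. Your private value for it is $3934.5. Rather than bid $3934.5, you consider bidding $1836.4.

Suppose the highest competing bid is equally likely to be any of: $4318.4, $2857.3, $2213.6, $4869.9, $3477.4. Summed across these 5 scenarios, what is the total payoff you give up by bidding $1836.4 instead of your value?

The deviation costs you only when the competing bid falls strictly between $1836.4 and $3934.5; elsewhere both bids give the same outcome.
$4318.4: outcomes coincide → loss $0.
$2857.3: truthful payoff $1077.2, deviation payoff $0 → loss $1077.2.
$2213.6: truthful payoff $1720.9, deviation payoff $0 → loss $1720.9.
$4869.9: outcomes coincide → loss $0.
$3477.4: truthful payoff $457.1, deviation payoff $0 → loss $457.1.
Total loss = $1077.2 + $1720.9 + $457.1 = $3255.2.
Truthful bidding weakly dominates here: raising your bid can only win items priced above your value, and lowering it can only forfeit items priced below.

$3255.2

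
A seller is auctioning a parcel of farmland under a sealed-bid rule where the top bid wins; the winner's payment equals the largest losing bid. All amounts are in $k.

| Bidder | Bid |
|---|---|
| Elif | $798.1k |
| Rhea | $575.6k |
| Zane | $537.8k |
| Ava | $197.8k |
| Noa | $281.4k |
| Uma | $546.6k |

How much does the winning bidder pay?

$575.6k

Highest bid: Elif at $798.1k, so Elif wins.
Second-highest bid: Rhea at $575.6k — that is the price the winner pays.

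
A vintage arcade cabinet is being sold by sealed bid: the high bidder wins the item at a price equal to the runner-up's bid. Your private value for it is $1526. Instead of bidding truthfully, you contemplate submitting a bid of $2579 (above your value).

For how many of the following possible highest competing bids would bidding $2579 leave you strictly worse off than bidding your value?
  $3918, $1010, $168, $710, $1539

1

The deviation hurts exactly when the highest competing bid lies strictly between $1526 and $2579 — overbidding then wins at a price above your value.
$3918: above both → same outcome either way.
$1010: below both → same outcome either way.
$168: below both → same outcome either way.
$710: below both → same outcome either way.
$1539: inside the interval → strictly worse (loss $13).
Count: 1.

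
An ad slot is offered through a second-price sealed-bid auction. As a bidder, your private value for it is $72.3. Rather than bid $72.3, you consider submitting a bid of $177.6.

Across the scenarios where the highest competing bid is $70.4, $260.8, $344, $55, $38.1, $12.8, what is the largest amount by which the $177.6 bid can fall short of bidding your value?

$0

$70.4: same outcome either way → loss $0.
$260.8: same outcome either way → loss $0.
$344: same outcome either way → loss $0.
$55: same outcome either way → loss $0.
$38.1: same outcome either way → loss $0.
$12.8: same outcome either way → loss $0.
Maximum loss: $0.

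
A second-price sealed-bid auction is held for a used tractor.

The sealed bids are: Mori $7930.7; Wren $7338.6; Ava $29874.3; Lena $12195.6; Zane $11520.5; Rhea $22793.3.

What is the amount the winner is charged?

Highest bid: Ava at $29874.3, so Ava wins.
Second-highest bid: Rhea at $22793.3 — that is the price the winner pays.

$22793.3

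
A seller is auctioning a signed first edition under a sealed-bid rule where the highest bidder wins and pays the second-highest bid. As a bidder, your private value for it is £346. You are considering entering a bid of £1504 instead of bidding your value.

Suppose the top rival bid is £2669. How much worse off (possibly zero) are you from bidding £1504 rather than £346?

£0

Bidding your value £346: you lose (since £346 < £2669). Payoff £0.
Bidding £1504: you lose. Payoff £0.
Difference = £0 − £0 = £0; both bids lead to the same outcome because the competing bid is above both your value and your alternative bid.
In a second-price auction your bid sets only whether you win, not what you pay, so bidding your true value is weakly dominant.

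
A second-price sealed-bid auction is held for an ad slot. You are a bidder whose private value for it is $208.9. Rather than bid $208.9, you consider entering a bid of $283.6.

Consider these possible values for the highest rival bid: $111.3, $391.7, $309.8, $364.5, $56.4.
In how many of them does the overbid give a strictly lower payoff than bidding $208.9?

0

The deviation hurts exactly when the highest competing bid lies strictly between $208.9 and $283.6 — overbidding then wins at a price above your value.
$111.3: below both → same outcome either way.
$391.7: above both → same outcome either way.
$309.8: above both → same outcome either way.
$364.5: above both → same outcome either way.
$56.4: below both → same outcome either way.
Count: 0.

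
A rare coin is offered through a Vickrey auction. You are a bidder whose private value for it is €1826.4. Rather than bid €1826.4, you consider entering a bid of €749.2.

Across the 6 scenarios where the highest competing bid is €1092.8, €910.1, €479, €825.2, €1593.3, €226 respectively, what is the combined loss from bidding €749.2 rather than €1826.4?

The deviation costs you only when the competing bid falls strictly between €749.2 and €1826.4; elsewhere both bids give the same outcome.
€1092.8: truthful payoff €733.6, deviation payoff €0 → loss €733.6.
€910.1: truthful payoff €916.3, deviation payoff €0 → loss €916.3.
€479: outcomes coincide → loss €0.
€825.2: truthful payoff €1001.2, deviation payoff €0 → loss €1001.2.
€1593.3: truthful payoff €233.1, deviation payoff €0 → loss €233.1.
€226: outcomes coincide → loss €0.
Total loss = €733.6 + €916.3 + €1001.2 + €233.1 = €2884.2.
In a second-price auction your bid sets only whether you win, not what you pay, so bidding your true value is weakly dominant.

€2884.2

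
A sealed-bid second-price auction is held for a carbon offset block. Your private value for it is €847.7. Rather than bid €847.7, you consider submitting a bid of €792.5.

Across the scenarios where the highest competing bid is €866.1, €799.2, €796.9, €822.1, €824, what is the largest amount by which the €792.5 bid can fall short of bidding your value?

€866.1: same outcome either way → loss €0.
€799.2: truthful gives €48.5, deviation gives €0 → loss €48.5.
€796.9: truthful gives €50.8, deviation gives €0 → loss €50.8.
€822.1: truthful gives €25.6, deviation gives €0 → loss €25.6.
€824: truthful gives €23.7, deviation gives €0 → loss €23.7.
Maximum loss: €50.8.

€50.8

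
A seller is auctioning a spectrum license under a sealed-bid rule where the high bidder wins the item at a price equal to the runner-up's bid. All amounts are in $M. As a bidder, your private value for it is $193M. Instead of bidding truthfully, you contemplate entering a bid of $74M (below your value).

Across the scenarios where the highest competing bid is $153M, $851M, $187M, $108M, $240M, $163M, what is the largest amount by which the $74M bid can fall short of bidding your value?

$85M

$153M: truthful gives $40M, deviation gives $0M → loss $40M.
$851M: same outcome either way → loss $0M.
$187M: truthful gives $6M, deviation gives $0M → loss $6M.
$108M: truthful gives $85M, deviation gives $0M → loss $85M.
$240M: same outcome either way → loss $0M.
$163M: truthful gives $30M, deviation gives $0M → loss $30M.
Maximum loss: $85M.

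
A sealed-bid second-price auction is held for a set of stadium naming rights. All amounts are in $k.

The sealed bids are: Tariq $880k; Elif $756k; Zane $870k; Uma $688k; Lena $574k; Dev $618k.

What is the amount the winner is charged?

Highest bid: Tariq at $880k, so Tariq wins.
Second-highest bid: Zane at $870k — that is the price the winner pays.

$870k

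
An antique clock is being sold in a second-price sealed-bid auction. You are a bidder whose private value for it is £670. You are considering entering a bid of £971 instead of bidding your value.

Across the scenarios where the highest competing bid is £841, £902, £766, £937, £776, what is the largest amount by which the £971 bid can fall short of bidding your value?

£841: truthful gives £0, deviation gives −£171 → loss £171.
£902: truthful gives £0, deviation gives −£232 → loss £232.
£766: truthful gives £0, deviation gives −£96 → loss £96.
£937: truthful gives £0, deviation gives −£267 → loss £267.
£776: truthful gives £0, deviation gives −£106 → loss £106.
Maximum loss: £267.

£267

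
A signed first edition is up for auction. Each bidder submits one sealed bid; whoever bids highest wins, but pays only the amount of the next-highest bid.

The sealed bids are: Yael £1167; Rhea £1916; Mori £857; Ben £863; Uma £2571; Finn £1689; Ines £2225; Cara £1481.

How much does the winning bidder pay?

£2225

Highest bid: Uma at £2571, so Uma wins.
Second-highest bid: Ines at £2225 — that is the price the winner pays.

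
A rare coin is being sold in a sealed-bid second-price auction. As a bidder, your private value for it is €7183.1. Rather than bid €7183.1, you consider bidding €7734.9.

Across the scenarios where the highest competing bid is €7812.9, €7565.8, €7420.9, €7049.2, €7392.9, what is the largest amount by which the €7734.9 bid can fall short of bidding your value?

€7812.9: same outcome either way → loss €0.
€7565.8: truthful gives €0, deviation gives −€382.7 → loss €382.7.
€7420.9: truthful gives €0, deviation gives −€237.8 → loss €237.8.
€7049.2: same outcome either way → loss €0.
€7392.9: truthful gives €0, deviation gives −€209.8 → loss €209.8.
Maximum loss: €382.7.

€382.7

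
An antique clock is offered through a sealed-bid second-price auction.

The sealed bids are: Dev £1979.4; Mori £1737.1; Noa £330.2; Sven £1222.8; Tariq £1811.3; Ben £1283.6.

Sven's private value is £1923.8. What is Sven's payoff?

Highest bid: Dev at £1979.4, so Dev wins.
Second-highest bid: Tariq at £1811.3 — that is the price the winner pays.
Sven did not win, so Sven pays nothing and receives nothing: payoff £0.

£0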